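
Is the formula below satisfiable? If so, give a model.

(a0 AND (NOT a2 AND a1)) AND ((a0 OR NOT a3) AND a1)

a0 = True, a1 = True, a2 = False, a3 = False

  a0 AND (NOT a2 AND a1) = True
    NOT a2 AND a1 = True
      NOT a2 = True
  (a0 OR NOT a3) AND a1 = True
    a0 OR NOT a3 = True
      NOT a3 = True
Both conjuncts True, so the formula holds.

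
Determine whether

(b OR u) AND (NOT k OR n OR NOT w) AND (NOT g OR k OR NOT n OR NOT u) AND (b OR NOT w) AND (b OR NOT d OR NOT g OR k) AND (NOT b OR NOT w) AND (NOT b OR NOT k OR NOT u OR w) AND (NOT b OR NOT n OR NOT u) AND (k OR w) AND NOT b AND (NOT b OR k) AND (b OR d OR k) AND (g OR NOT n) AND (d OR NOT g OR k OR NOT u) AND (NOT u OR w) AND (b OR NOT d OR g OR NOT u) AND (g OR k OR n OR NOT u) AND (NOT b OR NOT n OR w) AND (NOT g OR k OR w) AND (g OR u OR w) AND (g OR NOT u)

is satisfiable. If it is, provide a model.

Case b = True:
  Clause (NOT b) is falsified — contradiction.
Case b = False:
  (b OR u) forces u = True.
  (b OR NOT w) forces w = False.
  Clause (NOT u OR w) is falsified — contradiction.
Both cases fail, so the formula is unsatisfiable.

The formula is unsatisfiable.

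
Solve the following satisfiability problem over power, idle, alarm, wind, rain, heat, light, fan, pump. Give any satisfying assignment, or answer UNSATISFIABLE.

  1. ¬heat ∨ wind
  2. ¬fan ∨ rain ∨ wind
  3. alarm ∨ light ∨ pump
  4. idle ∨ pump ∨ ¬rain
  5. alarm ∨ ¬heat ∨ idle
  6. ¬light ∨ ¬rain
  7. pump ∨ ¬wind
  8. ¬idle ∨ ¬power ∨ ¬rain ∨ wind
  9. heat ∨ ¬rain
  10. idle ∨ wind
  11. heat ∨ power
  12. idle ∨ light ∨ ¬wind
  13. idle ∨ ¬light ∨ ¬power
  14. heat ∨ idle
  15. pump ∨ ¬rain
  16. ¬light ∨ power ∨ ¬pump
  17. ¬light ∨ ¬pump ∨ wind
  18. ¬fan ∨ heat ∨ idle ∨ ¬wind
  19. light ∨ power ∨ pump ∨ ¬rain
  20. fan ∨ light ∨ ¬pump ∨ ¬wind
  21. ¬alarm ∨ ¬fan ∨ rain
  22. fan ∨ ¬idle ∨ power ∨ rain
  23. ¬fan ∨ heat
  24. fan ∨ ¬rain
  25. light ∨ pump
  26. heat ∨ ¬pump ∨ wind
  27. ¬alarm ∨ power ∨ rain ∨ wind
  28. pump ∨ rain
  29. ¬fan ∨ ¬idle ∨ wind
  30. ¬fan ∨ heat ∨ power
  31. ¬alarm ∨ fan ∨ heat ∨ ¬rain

power: True, idle: True, alarm: False, wind: True, rain: False, heat: True, light: False, fan: True, pump: True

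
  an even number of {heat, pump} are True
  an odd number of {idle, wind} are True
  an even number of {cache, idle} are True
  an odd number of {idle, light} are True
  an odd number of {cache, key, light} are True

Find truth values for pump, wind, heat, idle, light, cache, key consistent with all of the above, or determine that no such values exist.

pump = False, wind = True, heat = False, idle = False, light = True, cache = False, key = False

{heat, pump}: 0 true → even ✓
{idle, wind}: 1 true → odd ✓
{cache, idle}: 0 true → even ✓
{idle, light}: 1 true → odd ✓
{cache, key, light}: 1 true → odd ✓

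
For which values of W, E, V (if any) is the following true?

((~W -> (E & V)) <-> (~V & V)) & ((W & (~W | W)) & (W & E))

Case W = True: the formula simplifies to (~V & V) & E.
  V = True: the conjunct ~V is False.
  V = False: the conjunct V is False.
Case W = False: the conjunct W is False.
Both cases fail — unsatisfiable.

Unsatisfiable — no assignment works.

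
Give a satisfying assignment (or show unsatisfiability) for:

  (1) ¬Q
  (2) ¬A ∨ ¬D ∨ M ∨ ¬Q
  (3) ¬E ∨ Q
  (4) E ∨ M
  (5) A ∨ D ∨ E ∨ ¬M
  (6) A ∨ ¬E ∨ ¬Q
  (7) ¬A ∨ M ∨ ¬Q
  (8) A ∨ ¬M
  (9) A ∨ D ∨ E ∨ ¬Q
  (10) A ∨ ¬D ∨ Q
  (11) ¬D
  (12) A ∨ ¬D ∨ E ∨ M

D: False, Q: False, M: True, E: False, A: True

Unit clause (¬Q) forces Q = False.
In (¬E ∨ Q) only ¬E is left, so E = False.
In (E ∨ M) only M is left, so M = True.
In (A ∨ ¬M) only A is left, so A = True.
Unit clause (¬D) forces D = False.
All clauses satisfied.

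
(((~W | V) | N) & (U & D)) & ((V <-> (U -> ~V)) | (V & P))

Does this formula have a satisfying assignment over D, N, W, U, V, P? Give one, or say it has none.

D = True, N = False, W = True, U = True, V = True, P = True

  ((~W | V) | N) & (U & D) = True
    (~W | V) | N = True
      ~W | V = True
        ~W = False
    U & D = True
  (V <-> (U -> ~V)) | (V & P) = True
    V <-> (U -> ~V) = False
      U -> ~V = False
        ~V = False
    V & P = True
Both conjuncts True, so the formula holds.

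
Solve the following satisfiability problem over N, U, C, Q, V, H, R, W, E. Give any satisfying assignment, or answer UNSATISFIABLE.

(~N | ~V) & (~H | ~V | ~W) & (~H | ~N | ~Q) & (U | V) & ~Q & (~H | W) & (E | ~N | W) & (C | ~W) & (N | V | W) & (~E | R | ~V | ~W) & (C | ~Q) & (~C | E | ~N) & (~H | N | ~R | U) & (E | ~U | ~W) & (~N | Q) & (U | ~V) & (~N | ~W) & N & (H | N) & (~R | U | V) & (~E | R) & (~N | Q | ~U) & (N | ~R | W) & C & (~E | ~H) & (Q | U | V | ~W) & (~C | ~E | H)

No satisfying assignment exists.

Case Q = True:
  Clause (~Q) is falsified — contradiction.
Case Q = False:
  (~N | Q) forces N = False.
  Clause (N) is falsified — contradiction.
Both cases fail, so the formula is unsatisfiable.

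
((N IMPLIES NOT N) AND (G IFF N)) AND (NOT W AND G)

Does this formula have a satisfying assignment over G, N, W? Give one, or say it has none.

Case N = True: the conjunct N IMPLIES NOT N becomes True IMPLIES NOT True = False.
Case N = False: the formula simplifies to NOT G AND (NOT W AND G).
  G = True: the conjunct NOT G is False.
  G = False: the conjunct G is False.
Both cases fail — unsatisfiable.

The formula is unsatisfiable.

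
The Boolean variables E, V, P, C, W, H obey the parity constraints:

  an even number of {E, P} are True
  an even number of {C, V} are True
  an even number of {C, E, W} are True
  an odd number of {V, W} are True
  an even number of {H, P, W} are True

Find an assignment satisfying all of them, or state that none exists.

E=T; V=T; P=T; C=T; W=F; H=T

{E, P}: 2 true → even ✓
{C, V}: 2 true → even ✓
{C, E, W}: 2 true → even ✓
{V, W}: 1 true → odd ✓
{H, P, W}: 2 true → even ✓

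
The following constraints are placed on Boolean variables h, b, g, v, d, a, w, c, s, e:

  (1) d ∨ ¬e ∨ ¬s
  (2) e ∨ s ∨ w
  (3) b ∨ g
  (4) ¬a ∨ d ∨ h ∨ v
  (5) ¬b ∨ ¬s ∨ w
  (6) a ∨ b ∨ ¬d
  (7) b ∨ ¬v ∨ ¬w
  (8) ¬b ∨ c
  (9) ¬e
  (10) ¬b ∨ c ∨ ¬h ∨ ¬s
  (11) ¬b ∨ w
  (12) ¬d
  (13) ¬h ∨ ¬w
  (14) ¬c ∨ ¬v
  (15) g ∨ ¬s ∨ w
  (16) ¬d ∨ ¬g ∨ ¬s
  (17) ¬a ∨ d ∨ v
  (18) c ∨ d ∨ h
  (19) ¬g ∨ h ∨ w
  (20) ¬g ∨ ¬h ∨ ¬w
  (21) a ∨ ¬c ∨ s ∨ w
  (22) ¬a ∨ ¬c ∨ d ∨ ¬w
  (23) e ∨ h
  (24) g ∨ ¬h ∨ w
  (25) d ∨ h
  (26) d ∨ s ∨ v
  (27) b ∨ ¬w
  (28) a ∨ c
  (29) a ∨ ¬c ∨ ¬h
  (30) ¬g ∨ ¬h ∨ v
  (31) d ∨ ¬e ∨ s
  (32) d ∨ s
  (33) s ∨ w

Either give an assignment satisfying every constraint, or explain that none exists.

Unit clause (¬e) forces e = False.
Unit clause (¬d) forces d = False.
In (e ∨ h) only h is left, so h = True.
In (d ∨ s) only s is left, so s = True.
In (¬h ∨ ¬w) only ¬w is left, so w = False.
In (g ∨ ¬s ∨ w) only g is left, so g = True.
In (¬g ∨ ¬h ∨ v) only v is left, so v = True.
In (¬b ∨ ¬s ∨ w) only ¬b is left, so b = False.
In (¬c ∨ ¬v) only ¬c is left, so c = False.
In (a ∨ c) only a is left, so a = True.
All clauses satisfied.

h = True; b = False; g = True; v = True; d = False; a = True; w = False; c = False; s = True; e = False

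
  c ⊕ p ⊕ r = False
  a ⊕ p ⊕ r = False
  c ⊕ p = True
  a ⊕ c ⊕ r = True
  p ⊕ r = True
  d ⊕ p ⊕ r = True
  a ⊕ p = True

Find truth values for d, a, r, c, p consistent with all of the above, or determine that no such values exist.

d = False, a = True, r = True, c = True, p = False

c ⊕ p ⊕ r = T ⊕ F ⊕ T = False ✓
a ⊕ p ⊕ r = T ⊕ F ⊕ T = False ✓
c ⊕ p = T ⊕ F = True ✓
a ⊕ c ⊕ r = T ⊕ T ⊕ T = True ✓
p ⊕ r = F ⊕ T = True ✓
d ⊕ p ⊕ r = F ⊕ F ⊕ T = True ✓
a ⊕ p = T ⊕ F = True ✓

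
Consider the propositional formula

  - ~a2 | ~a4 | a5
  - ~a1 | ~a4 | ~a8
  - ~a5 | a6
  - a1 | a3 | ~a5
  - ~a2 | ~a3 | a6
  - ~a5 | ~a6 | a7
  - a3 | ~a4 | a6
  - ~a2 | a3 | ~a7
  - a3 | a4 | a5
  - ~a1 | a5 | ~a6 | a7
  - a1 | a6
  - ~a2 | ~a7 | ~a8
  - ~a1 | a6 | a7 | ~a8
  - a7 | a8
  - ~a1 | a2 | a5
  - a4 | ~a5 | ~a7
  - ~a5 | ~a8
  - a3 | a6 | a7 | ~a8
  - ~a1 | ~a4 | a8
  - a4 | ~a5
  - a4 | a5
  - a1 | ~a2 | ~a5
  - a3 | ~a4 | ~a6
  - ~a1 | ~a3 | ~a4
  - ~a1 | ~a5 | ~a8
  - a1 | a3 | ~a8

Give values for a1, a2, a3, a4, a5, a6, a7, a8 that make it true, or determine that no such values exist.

a1: False, a2: False, a3: True, a4: True, a5: True, a6: True, a7: True, a8: False

Set a1 = False.
  then (a1 | a6) forces a6 = True.
Try a2 = True:
  (a1 | ~a2 | ~a5) forces a5 = False.
  (~a2 | ~a4 | a5) forces a4 = False.
  clause (a4 | a5) is falsified — backtrack.
So a2 = False.
Set a3 = True.
Try a4 = False:
  (a4 | ~a5) forces a5 = False.
  clause (a4 | a5) is falsified — backtrack.
So a4 = True.
Set a5 = True.
  then (~a5 | ~a6 | a7) forces a7 = True.
  then (~a5 | ~a8) forces a8 = False.
All clauses satisfied.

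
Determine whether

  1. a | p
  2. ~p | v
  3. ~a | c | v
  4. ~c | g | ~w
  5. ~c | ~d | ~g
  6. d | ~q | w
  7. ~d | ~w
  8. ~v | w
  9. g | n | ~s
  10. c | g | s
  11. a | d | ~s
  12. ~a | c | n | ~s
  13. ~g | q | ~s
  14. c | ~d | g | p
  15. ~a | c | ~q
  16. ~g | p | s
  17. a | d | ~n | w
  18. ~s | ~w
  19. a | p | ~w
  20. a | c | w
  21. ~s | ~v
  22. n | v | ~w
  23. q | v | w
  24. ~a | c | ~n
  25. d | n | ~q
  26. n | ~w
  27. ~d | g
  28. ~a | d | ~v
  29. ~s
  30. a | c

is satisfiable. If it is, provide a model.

p=T, w=T, c=T, q=F, g=T, a=F, d=F, s=F, n=T, v=T

Unit clause (~s) forces s = False.
Set p = True.
  then (~p | v) forces v = True.
  then (~v | w) forces w = True.
  then (n | ~w) forces n = True.
  then (~d | ~w) forces d = False.
  then (~a | d | ~v) forces a = False.
  then (a | c) forces c = True.
  then (~c | g | ~w) forces g = True.
Set q = False.
All clauses satisfied.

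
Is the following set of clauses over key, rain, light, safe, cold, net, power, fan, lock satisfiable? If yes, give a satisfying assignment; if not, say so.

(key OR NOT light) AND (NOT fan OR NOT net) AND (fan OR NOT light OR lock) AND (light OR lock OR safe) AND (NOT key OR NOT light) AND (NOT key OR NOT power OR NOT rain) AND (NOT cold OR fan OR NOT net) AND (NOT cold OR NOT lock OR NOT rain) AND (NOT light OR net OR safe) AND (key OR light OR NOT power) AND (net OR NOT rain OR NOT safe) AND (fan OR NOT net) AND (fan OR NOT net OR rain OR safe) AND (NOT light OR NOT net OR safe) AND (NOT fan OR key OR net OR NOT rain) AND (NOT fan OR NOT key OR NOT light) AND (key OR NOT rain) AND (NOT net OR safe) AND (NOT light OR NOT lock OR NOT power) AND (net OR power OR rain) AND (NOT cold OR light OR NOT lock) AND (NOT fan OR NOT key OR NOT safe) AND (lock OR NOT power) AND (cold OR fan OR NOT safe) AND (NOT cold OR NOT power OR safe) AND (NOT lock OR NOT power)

key: True; rain: True; light: False; safe: False; cold: False; net: False; power: False; fan: True; lock: True

Set key = True.
  then (NOT key OR NOT light) forces light = False.
Set rain = True.
  then (NOT key OR NOT power OR NOT rain) forces power = False.
Try safe = True:
  (net OR NOT rain OR NOT safe) forces net = True.
  (NOT fan OR NOT net) forces fan = False.
  clause (fan OR NOT net) is falsified — backtrack.
So safe = False.
  then (light OR lock OR safe) forces lock = True.
  then (NOT cold OR NOT lock OR NOT rain) forces cold = False.
  then (NOT net OR safe) forces net = False.
Set fan = True.
All clauses satisfied.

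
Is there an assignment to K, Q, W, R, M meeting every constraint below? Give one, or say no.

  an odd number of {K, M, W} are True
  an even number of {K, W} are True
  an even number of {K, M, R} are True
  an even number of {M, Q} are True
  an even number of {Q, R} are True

K = False; Q = True; W = False; R = True; M = True

{K, M, W}: 1 true → odd ✓
{K, W}: 0 true → even ✓
{K, M, R}: 2 true → even ✓
{M, Q}: 2 true → even ✓
{Q, R}: 2 true → even ✓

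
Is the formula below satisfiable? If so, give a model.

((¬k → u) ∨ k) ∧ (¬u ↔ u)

Unsatisfiable

The conjunct ¬u ↔ u is unsatisfiable on its own:
  u=F: evaluates to False.
  u=T: evaluates to False.
So the whole conjunction is unsatisfiable.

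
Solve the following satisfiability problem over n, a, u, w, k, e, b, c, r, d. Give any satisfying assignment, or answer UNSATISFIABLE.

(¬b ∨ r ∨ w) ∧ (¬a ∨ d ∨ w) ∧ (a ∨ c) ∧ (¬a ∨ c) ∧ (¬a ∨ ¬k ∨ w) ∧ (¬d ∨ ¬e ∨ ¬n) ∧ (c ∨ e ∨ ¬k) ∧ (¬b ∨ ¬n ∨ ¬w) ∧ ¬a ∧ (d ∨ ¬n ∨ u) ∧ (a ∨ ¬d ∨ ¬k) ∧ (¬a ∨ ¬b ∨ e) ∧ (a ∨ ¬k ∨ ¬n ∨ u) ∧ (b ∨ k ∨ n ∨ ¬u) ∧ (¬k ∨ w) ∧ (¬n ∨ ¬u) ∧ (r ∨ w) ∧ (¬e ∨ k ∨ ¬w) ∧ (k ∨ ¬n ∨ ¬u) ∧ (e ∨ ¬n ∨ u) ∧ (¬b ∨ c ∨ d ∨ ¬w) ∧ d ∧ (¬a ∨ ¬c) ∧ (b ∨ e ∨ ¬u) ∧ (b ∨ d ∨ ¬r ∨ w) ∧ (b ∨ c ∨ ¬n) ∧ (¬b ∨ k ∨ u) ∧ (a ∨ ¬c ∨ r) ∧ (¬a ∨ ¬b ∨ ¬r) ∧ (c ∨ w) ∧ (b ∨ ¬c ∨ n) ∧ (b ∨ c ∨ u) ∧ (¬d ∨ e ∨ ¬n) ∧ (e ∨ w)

Unit clause (¬a) forces a = False.
Unit clause (d) forces d = True.
In (a ∨ c) only c is left, so c = True.
In (a ∨ ¬d ∨ ¬k) only ¬k is left, so k = False.
In (a ∨ ¬c ∨ r) only r is left, so r = True.
Try n = True:
  (¬d ∨ ¬e ∨ ¬n) forces e = False.
  clause (¬d ∨ e ∨ ¬n) is falsified — backtrack.
So n = False.
  then (b ∨ ¬c ∨ n) forces b = True.
  then (¬b ∨ k ∨ u) forces u = True.
Set w = False.
  then (e ∨ w) forces e = True.
All clauses satisfied.

n = False; a = False; u = True; w = False; k = False; e = True; b = True; c = True; r = True; d = True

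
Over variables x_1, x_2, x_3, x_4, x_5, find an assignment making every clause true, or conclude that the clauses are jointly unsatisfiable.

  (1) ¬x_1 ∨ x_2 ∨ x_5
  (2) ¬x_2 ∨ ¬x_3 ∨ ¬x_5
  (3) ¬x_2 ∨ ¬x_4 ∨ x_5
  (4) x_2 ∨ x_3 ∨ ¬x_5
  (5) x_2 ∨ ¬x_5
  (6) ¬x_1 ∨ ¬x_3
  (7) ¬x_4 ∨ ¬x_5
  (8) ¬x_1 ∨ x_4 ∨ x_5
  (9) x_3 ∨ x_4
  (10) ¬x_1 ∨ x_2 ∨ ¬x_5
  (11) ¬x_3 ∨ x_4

Try x_1 = True:
  (¬x_1 ∨ ¬x_3) forces x_3 = False.
  (x_3 ∨ x_4) forces x_4 = True.
  (¬x_4 ∨ ¬x_5) forces x_5 = False.
  (¬x_1 ∨ x_2 ∨ x_5) forces x_2 = True.
  clause (¬x_2 ∨ ¬x_4 ∨ x_5) is falsified — backtrack.
So x_1 = False.
Set x_2 = False.
  then (x_2 ∨ ¬x_5) forces x_5 = False.
Set x_3 = False.
  then (x_3 ∨ x_4) forces x_4 = True.
All clauses satisfied.

x_1 = False, x_2 = False, x_3 = False, x_4 = True, x_5 = False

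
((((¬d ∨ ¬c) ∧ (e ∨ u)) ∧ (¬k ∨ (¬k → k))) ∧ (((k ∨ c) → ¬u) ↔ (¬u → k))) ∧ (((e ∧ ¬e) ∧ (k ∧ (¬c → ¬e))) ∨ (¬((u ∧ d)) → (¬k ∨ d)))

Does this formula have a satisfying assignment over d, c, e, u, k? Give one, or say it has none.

d = False, c = False, e = True, u = True, k = False

  (((¬d ∨ ¬c) ∧ (e ∨ u)) ∧ (¬k ∨ (¬k → k))) ∧ (((k ∨ c) → ¬u) ↔ (¬u → k)) = True
    ((¬d ∨ ¬c) ∧ (e ∨ u)) ∧ (¬k ∨ (¬k → k)) = True
      (¬d ∨ ¬c) ∧ (e ∨ u) = True
        ¬d ∨ ¬c = True
          ¬d = True
          ¬c = True
        e ∨ u = True
      ¬k ∨ (¬k → k) = True
        ¬k = True
        ¬k → k = False
          ¬k = True
    ((k ∨ c) → ¬u) ↔ (¬u → k) = True
      (k ∨ c) → ¬u = True
        k ∨ c = False
        ¬u = False
      ¬u → k = True
        ¬u = False
  ((e ∧ ¬e) ∧ (k ∧ (¬c → ¬e))) ∨ (¬((u ∧ d)) → (¬k ∨ d)) = True
    (e ∧ ¬e) ∧ (k ∧ (¬c → ¬e)) = False
      e ∧ ¬e = False
        ¬e = False
      k ∧ (¬c → ¬e) = False
        ¬c → ¬e = False
          ¬c = True
          ¬e = False
    ¬((u ∧ d)) → (¬k ∨ d) = True
      ¬((u ∧ d)) = True
        u ∧ d = False
      ¬k ∨ d = True
        ¬k = True
Both conjuncts True, so the formula holds.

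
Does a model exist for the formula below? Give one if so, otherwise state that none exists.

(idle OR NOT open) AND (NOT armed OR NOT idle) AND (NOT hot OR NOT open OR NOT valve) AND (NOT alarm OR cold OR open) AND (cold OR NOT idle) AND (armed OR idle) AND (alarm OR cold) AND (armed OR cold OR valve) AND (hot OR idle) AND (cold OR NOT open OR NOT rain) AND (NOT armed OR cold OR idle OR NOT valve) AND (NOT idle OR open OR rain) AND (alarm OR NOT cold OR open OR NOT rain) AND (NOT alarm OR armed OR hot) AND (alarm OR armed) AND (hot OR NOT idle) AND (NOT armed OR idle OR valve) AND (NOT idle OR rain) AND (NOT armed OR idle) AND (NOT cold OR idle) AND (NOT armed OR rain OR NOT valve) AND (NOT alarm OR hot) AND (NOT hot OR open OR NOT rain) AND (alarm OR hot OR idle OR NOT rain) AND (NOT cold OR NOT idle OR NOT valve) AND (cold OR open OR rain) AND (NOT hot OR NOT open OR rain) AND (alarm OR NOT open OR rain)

cold: True, hot: True, open: True, valve: False, armed: False, alarm: True, idle: True, rain: True

Try cold = False:
  (cold OR NOT idle) forces idle = False.
  (idle OR NOT open) forces open = False.
  (NOT alarm OR cold OR open) forces alarm = False.
  clause (alarm OR cold) is falsified — backtrack.
So cold = True.
  then (NOT cold OR idle) forces idle = True.
  then (NOT cold OR NOT idle OR NOT valve) forces valve = False.
  then (NOT armed OR NOT idle) forces armed = False.
  then (alarm OR armed) forces alarm = True.
  then (hot OR NOT idle) forces hot = True.
  then (NOT idle OR rain) forces rain = True.
  then (NOT hot OR open OR NOT rain) forces open = True.
All clauses satisfied.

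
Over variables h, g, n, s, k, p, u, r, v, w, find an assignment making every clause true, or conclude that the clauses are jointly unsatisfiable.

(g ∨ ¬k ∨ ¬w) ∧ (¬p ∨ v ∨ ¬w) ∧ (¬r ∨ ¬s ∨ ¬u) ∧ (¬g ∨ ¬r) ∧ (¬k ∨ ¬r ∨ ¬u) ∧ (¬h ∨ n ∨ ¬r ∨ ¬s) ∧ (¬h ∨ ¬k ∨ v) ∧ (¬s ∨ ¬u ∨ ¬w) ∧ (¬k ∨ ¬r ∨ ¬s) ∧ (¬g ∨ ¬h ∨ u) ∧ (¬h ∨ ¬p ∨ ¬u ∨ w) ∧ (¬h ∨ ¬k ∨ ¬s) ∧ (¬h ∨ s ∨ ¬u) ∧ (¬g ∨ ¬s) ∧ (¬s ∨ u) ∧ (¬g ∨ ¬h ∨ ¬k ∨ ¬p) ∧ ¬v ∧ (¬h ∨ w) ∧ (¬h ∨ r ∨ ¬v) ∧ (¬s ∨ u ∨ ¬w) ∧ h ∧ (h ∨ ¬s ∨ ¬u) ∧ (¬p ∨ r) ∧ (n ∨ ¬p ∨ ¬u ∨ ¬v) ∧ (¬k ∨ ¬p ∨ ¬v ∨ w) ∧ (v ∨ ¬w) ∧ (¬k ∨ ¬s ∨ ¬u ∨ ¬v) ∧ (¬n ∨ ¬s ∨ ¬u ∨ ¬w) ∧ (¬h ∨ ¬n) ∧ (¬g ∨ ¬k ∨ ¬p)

Case h = True:
  (¬v) forces v = False.
  (¬h ∨ ¬k ∨ v) forces k = False.
  (¬h ∨ w) forces w = True.
  Clause (v ∨ ¬w) is falsified — contradiction.
Case h = False:
  Clause (h) is falsified — contradiction.
Both cases fail, so the formula is unsatisfiable.

UNSATISFIABLE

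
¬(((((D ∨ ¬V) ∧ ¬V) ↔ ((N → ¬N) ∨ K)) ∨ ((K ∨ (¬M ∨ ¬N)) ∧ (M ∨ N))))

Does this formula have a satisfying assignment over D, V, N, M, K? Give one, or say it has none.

D = True, V = True, N = False, M = False, K = False

  ¬(((((D ∨ ¬V) ∧ ¬V) ↔ ((N → ¬N) ∨ K)) ∨ ((K ∨ (¬M ∨ ¬N)) ∧ (M ∨ N)))) = True
    (((D ∨ ¬V) ∧ ¬V) ↔ ((N → ¬N) ∨ K)) ∨ ((K ∨ (¬M ∨ ¬N)) ∧ (M ∨ N)) = False
      ((D ∨ ¬V) ∧ ¬V) ↔ ((N → ¬N) ∨ K) = False
        (D ∨ ¬V) ∧ ¬V = False
          D ∨ ¬V = True
            ¬V = False
          ¬V = False
        (N → ¬N) ∨ K = True
          N → ¬N = True
            ¬N = True
      (K ∨ (¬M ∨ ¬N)) ∧ (M ∨ N) = False
        K ∨ (¬M ∨ ¬N) = True
          ¬M ∨ ¬N = True
            ¬M = True
            ¬N = True
        M ∨ N = False
The formula evaluates to True.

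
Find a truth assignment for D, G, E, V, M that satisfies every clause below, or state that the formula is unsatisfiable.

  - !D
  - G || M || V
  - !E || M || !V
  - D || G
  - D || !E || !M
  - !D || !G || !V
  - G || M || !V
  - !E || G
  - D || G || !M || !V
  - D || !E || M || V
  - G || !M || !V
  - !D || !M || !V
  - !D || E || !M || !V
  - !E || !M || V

D=F; G=T; E=F; V=F; M=F

Unit clause (!D) forces D = False.
In (D || G) only G is left, so G = True.
Set E = False.
Set V = False.
Set M = False.
All clauses satisfied.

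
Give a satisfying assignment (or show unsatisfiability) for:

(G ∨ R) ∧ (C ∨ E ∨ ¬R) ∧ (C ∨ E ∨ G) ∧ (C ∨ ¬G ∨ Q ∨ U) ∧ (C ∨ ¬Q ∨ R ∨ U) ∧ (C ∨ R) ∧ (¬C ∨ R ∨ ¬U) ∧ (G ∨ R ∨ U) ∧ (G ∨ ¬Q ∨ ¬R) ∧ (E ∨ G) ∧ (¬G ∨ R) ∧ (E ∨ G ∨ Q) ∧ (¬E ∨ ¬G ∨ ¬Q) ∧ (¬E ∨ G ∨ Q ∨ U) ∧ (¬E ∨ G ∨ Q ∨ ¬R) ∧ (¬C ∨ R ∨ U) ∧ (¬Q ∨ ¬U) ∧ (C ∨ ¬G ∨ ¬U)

Set Q = False.
Set E = True.
Try G = False:
  (G ∨ R) forces R = True.
  clause (¬E ∨ G ∨ Q ∨ ¬R) is falsified — backtrack.
So G = True.
  then (¬G ∨ R) forces R = True.
Set U = False.
  then (C ∨ ¬G ∨ Q ∨ U) forces C = True.
All clauses satisfied.

Q: False, E: True, G: True, U: False, R: True, C: True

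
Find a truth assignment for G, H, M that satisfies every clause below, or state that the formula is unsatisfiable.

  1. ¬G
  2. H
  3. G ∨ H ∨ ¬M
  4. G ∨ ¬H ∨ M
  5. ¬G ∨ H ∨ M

G: False; H: True; M: True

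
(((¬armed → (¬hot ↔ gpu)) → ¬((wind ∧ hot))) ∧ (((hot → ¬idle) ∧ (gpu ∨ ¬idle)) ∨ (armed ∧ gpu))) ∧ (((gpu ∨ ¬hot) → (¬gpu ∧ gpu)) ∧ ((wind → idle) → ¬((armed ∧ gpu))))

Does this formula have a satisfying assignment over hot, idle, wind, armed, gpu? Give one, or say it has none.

hot: True; idle: False; wind: False; armed: True; gpu: False

  ((¬armed → (¬hot ↔ gpu)) → ¬((wind ∧ hot))) ∧ (((hot → ¬idle) ∧ (gpu ∨ ¬idle)) ∨ (armed ∧ gpu)) = True
    (¬armed → (¬hot ↔ gpu)) → ¬((wind ∧ hot)) = True
      ¬armed → (¬hot ↔ gpu) = True
        ¬armed = False
        ¬hot ↔ gpu = True
          ¬hot = False
      ¬((wind ∧ hot)) = True
        wind ∧ hot = False
    ((hot → ¬idle) ∧ (gpu ∨ ¬idle)) ∨ (armed ∧ gpu) = True
      (hot → ¬idle) ∧ (gpu ∨ ¬idle) = True
        hot → ¬idle = True
          ¬idle = True
        gpu ∨ ¬idle = True
          ¬idle = True
      armed ∧ gpu = False
  ((gpu ∨ ¬hot) → (¬gpu ∧ gpu)) ∧ ((wind → idle) → ¬((armed ∧ gpu))) = True
    (gpu ∨ ¬hot) → (¬gpu ∧ gpu) = True
      gpu ∨ ¬hot = False
        ¬hot = False
      ¬gpu ∧ gpu = False
        ¬gpu = True
    (wind → idle) → ¬((armed ∧ gpu)) = True
      wind → idle = True
      ¬((armed ∧ gpu)) = True
        armed ∧ gpu = False
Both conjuncts True, so the formula holds.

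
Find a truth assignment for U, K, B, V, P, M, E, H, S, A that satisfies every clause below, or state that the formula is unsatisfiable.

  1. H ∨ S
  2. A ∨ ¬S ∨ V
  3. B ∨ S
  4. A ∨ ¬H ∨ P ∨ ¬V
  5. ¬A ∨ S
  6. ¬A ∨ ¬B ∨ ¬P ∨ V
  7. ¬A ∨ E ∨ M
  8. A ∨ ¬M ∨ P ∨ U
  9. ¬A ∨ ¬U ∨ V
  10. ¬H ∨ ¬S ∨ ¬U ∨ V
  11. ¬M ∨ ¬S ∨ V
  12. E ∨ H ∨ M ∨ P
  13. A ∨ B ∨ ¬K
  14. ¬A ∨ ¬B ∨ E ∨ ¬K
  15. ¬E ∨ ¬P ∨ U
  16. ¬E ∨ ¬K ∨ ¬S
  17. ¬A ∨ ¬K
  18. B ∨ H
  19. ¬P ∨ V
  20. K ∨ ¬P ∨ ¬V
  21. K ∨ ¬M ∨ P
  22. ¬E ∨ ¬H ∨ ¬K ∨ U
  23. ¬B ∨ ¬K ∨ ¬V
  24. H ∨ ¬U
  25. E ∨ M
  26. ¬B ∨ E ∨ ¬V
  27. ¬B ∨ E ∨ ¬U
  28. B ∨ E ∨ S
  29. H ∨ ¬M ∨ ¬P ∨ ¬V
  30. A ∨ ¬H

U = False; K = False; B = True; V = True; P = False; M = False; E = True; H = False; S = True; A = False

Set U = False.
Set K = False.
Set B = True.
Set V = True.
  then (K ∨ ¬P ∨ ¬V) forces P = False.
  then (K ∨ ¬M ∨ P) forces M = False.
  then (E ∨ M) forces E = True.
Set H = False.
  then (H ∨ S) forces S = True.
Set A = False.
All clauses satisfied.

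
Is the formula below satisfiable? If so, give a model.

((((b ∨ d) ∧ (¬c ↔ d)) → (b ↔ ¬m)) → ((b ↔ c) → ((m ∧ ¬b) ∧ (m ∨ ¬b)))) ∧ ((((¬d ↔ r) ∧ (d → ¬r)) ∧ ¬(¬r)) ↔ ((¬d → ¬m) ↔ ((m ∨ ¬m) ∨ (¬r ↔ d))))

b: True; m: True; c: False; r: False; d: False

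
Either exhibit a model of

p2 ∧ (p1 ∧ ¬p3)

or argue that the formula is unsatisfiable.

p1 = True, p2 = True, p3 = False

  p1 ∧ ¬p3 = True
    ¬p3 = True
Both conjuncts True, so the formula holds.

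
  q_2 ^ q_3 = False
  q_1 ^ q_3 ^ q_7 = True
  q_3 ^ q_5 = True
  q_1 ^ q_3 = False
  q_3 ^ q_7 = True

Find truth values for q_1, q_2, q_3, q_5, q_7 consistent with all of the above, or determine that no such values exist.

q_1: False, q_2: False, q_3: False, q_5: True, q_7: True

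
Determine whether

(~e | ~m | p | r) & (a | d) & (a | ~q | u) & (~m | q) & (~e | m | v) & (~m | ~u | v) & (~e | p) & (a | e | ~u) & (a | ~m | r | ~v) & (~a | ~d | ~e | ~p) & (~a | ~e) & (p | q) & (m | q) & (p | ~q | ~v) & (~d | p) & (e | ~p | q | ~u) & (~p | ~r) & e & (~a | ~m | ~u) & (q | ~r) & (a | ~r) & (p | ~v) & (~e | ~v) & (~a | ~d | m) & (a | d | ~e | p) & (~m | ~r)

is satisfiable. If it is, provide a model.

Case v = True:
  (e) forces e = True.
  Clause (~e | ~v) is falsified — contradiction.
Case v = False:
  (e) forces e = True.
  (~e | m | v) forces m = True.
  (~m | q) forces q = True.
  (~m | ~u | v) forces u = False.
  (a | ~q | u) forces a = True.
  Clause (~a | ~e) is falsified — contradiction.
Both cases fail, so the formula is unsatisfiable.

UNSATISFIABLE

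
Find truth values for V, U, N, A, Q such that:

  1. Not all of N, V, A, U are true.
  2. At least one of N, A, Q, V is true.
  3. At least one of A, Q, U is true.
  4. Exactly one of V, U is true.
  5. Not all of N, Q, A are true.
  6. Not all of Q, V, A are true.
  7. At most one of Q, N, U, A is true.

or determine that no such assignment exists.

V: True; U: False; N: False; A: False; Q: True

  (1) {N, V, A, U}: 1/4 true — not all ✓
  (2) {N, A, Q, V}: 2 true — at least one ✓
  (3) {A, Q, U}: 1 true — at least one ✓
  (4) {V, U}: 1 true — exactly one ✓
  (5) {N, Q, A}: 1/3 true — not all ✓
  (6) {Q, V, A}: 2/3 true — not all ✓
  (7) {Q, N, U, A}: 1 true — at most one ✓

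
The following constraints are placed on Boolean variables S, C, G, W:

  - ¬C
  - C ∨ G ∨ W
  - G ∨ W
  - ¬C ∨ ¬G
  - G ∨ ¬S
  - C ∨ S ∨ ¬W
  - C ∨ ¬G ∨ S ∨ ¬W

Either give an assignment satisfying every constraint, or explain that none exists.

Unit clause (¬C) forces C = False.
Set S = True.
  then (G ∨ ¬S) forces G = True.
Set W = False.
Check each clause:
  (¬C): ¬C holds.
  (C ∨ G ∨ W): G holds.
  (G ∨ W): G holds.
  (¬C ∨ ¬G): ¬C holds.
  (G ∨ ¬S): G holds.
  (C ∨ S ∨ ¬W): S holds.
  (C ∨ ¬G ∨ S ∨ ¬W): S holds.
All clauses satisfied.

S = True, C = False, G = True, W = False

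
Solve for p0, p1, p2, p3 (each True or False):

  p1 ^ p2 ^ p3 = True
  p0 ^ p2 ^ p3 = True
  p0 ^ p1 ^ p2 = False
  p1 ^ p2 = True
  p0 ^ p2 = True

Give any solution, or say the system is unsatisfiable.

p0 = True, p1 = True, p2 = False, p3 = False

p1 ^ p2 ^ p3 = T ^ F ^ F = True ✓
p0 ^ p2 ^ p3 = T ^ F ^ F = True ✓
p0 ^ p1 ^ p2 = T ^ T ^ F = False ✓
p1 ^ p2 = T ^ F = True ✓
p0 ^ p2 = T ^ F = True ✓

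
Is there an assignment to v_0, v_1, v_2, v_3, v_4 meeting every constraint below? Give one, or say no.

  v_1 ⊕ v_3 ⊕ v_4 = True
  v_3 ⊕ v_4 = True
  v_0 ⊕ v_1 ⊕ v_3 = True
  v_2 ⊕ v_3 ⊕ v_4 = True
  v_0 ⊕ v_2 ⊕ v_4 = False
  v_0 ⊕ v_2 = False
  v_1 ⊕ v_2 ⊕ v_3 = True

v_0=F, v_1=F, v_2=F, v_3=T, v_4=F

v_1 ⊕ v_3 ⊕ v_4 = F ⊕ T ⊕ F = True ✓
v_3 ⊕ v_4 = T ⊕ F = True ✓
v_0 ⊕ v_1 ⊕ v_3 = F ⊕ F ⊕ T = True ✓
v_2 ⊕ v_3 ⊕ v_4 = F ⊕ T ⊕ F = True ✓
v_0 ⊕ v_2 ⊕ v_4 = F ⊕ F ⊕ F = False ✓
v_0 ⊕ v_2 = F ⊕ F = False ✓
v_1 ⊕ v_2 ⊕ v_3 = F ⊕ F ⊕ T = True ✓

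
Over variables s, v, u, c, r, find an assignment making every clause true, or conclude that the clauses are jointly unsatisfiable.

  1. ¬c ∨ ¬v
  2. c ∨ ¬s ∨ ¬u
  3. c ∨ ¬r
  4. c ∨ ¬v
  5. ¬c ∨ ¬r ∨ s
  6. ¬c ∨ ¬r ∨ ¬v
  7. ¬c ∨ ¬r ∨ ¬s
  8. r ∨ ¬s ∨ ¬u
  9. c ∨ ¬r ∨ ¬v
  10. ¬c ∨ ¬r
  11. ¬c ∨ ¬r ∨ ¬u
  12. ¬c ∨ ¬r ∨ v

s: False, v: False, u: True, c: True, r: False

Set s = False.
Try v = True:
  (¬c ∨ ¬v) forces c = False.
  clause (c ∨ ¬v) is falsified — backtrack.
So v = False.
Set u = True.
Set c = True.
  then (¬c ∨ ¬r ∨ s) forces r = False.
All clauses satisfied.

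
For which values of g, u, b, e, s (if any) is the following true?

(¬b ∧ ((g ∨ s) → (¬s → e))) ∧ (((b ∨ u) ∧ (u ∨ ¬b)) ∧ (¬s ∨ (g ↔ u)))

g: False; u: True; b: False; e: True; s: False

  ¬b ∧ ((g ∨ s) → (¬s → e)) = True
    ¬b = True
    (g ∨ s) → (¬s → e) = True
      g ∨ s = False
      ¬s → e = True
        ¬s = True
  ((b ∨ u) ∧ (u ∨ ¬b)) ∧ (¬s ∨ (g ↔ u)) = True
    (b ∨ u) ∧ (u ∨ ¬b) = True
      b ∨ u = True
      u ∨ ¬b = True
        ¬b = True
    ¬s ∨ (g ↔ u) = True
      ¬s = True
      g ↔ u = False
Both conjuncts True, so the formula holds.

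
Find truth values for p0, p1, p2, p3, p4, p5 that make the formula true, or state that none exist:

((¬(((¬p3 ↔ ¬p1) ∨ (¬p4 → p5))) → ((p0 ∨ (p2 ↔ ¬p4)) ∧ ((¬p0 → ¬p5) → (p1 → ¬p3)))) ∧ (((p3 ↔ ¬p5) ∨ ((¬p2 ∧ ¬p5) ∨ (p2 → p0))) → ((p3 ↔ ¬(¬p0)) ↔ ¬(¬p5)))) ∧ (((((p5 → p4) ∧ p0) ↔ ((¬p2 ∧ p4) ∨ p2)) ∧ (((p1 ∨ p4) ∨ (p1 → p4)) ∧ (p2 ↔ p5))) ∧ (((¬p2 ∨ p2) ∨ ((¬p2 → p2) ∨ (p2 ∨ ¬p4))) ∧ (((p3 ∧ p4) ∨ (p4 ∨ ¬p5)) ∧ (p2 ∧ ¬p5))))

No satisfying assignment exists.

Case p2 = True: the formula simplifies to ((¬(((¬p3 ↔ ¬p1) ∨ (¬p4 → p5))) → ((p0 ∨ ¬p4) ∧ ((¬p0 → ¬p5) → (p1 → ¬p3)))) ∧ (((p3 ↔ ¬p5) ∨ p0) → ((p3 ↔ ¬(¬p0)) ↔ ¬(¬p5)))) ∧ ((((p5 → p4) ∧ p0) ∧ (((p1 ∨ p4) ∨ (p1 → p4)) ∧ p5)) ∧ (((p3 ∧ p4) ∨ (p4 ∨ ¬p5)) ∧ ¬p5)).
  p5 = True: the conjunct ¬p5 is False.
  p5 = False: the conjunct p5 is False.
Case p2 = False: the conjunct p2 is False.
Both cases fail — unsatisfiable.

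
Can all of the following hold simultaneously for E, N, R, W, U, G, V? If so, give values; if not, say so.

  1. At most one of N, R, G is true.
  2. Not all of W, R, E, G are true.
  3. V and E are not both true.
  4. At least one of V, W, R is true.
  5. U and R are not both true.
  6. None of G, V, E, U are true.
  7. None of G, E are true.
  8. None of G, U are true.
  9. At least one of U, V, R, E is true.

E = False, N = False, R = True, W = False, U = False, G = False, V = False

  (1) {N, R, G}: 1 true — at most one ✓
  (2) {W, R, E, G}: 1/4 true — not all ✓
  (3) V=F, E=F — not both ✓
  (4) {V, W, R}: 1 true — at least one ✓
  (5) U=F, R=T — not both ✓
  (6) {G, V, E, U}: 0 true — none ✓
  (7) {G, E}: 0 true — none ✓
  (8) {G, U}: 0 true — none ✓
  (9) {U, V, R, E}: 1 true — at least one ✓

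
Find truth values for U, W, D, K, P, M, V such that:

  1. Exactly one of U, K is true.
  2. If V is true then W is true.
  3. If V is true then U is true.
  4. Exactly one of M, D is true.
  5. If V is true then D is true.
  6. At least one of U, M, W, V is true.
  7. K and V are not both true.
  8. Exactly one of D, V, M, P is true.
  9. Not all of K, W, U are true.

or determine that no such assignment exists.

U: False, W: True, D: False, K: True, P: False, M: True, V: False

  (1) {U, K}: 1 true — exactly one ✓
  (2) V=F ⇒ W: vacuous ✓
  (3) V=F ⇒ U: vacuous ✓
  (4) {M, D}: 1 true — exactly one ✓
  (5) V=F ⇒ D: vacuous ✓
  (6) {U, M, W, V}: 2 true — at least one ✓
  (7) K=T, V=F — not both ✓
  (8) {D, V, M, P}: 1 true — exactly one ✓
  (9) {K, W, U}: 2/3 true — not all ✓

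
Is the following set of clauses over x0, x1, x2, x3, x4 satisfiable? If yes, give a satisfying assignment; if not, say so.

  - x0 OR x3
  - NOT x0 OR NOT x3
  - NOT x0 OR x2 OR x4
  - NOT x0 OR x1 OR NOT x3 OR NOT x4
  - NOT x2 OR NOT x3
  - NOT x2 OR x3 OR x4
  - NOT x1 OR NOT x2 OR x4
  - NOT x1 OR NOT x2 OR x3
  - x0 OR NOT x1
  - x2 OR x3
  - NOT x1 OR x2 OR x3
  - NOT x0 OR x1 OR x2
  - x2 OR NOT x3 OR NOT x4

x0 = False; x1 = False; x2 = False; x3 = True; x4 = False

Set x0 = False.
  then (x0 OR x3) forces x3 = True.
  then (NOT x2 OR NOT x3) forces x2 = False.
  then (x0 OR NOT x1) forces x1 = False.
  then (x2 OR NOT x3 OR NOT x4) forces x4 = False.
All clauses satisfied.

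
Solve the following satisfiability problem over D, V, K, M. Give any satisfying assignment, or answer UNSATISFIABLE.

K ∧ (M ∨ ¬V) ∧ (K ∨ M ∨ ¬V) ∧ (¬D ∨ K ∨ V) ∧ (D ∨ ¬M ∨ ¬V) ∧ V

D = True, V = True, K = True, M = True

Unit clause (K) forces K = True.
Unit clause (V) forces V = True.
In (M ∨ ¬V) only M is left, so M = True.
In (D ∨ ¬M ∨ ¬V) only D is left, so D = True.
All clauses satisfied.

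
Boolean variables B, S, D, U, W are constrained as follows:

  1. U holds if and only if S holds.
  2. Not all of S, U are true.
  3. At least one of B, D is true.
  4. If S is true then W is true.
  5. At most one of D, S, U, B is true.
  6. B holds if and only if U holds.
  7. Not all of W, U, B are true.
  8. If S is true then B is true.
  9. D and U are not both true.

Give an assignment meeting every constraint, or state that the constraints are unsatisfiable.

B: False; S: False; D: True; U: False; W: True

  (1) U=F, S=F — same ✓
  (2) {S, U}: 0/2 true — not all ✓
  (3) {B, D}: 1 true — at least one ✓
  (4) S=F ⇒ W: vacuous ✓
  (5) {D, S, U, B}: 1 true — at most one ✓
  (6) B=F, U=F — same ✓
  (7) {W, U, B}: 1/3 true — not all ✓
  (8) S=F ⇒ B: vacuous ✓
  (9) D=T, U=F — not both ✓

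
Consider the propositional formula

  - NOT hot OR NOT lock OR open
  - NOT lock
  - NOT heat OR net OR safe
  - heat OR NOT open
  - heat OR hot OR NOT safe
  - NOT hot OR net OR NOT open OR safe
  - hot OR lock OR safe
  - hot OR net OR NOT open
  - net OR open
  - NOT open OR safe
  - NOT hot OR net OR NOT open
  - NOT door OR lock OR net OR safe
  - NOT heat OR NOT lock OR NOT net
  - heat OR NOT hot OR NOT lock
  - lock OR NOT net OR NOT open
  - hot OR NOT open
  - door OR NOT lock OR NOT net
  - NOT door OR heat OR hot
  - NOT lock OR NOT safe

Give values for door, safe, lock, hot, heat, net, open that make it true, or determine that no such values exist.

Unit clause (NOT lock) forces lock = False.
Set door = True.
Set safe = True.
Set hot = True.
Set heat = True.
Set net = True.
  then (lock OR NOT net OR NOT open) forces open = False.
All clauses satisfied.

door = True, safe = True, lock = False, hot = True, heat = True, net = True, open = False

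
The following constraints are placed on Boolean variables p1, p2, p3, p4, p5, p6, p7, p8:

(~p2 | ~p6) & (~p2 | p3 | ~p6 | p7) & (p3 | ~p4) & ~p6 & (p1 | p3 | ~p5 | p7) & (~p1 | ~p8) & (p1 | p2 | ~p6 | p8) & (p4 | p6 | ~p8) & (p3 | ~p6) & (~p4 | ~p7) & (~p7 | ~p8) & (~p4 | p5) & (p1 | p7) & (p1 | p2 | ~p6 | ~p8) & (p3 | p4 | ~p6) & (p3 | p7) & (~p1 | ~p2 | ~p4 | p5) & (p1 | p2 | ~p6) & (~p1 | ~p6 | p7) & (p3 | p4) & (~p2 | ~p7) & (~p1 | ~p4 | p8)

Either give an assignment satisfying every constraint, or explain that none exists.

Unit clause (~p6) forces p6 = False.
Set p1 = True.
  then (~p1 | ~p8) forces p8 = False.
  then (~p1 | ~p4 | p8) forces p4 = False.
  then (p3 | p4) forces p3 = True.
Set p2 = True.
  then (~p2 | ~p7) forces p7 = False.
Set p5 = True.
All clauses satisfied.

p1=T; p2=T; p3=T; p4=F; p5=T; p6=F; p7=F; p8=F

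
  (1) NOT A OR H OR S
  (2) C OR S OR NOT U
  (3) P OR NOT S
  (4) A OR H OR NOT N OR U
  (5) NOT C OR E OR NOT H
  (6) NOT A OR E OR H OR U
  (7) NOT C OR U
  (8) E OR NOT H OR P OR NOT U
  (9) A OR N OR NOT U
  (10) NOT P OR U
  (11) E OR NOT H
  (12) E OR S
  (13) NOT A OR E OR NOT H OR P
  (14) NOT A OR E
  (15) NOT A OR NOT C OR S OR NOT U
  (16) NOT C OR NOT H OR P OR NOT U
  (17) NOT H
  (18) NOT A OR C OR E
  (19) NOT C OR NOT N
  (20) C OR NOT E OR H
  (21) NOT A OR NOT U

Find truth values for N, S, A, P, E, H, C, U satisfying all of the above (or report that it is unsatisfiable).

N = True, S = True, A = False, P = True, E = False, H = False, C = False, U = True

Unit clause (NOT H) forces H = False.
Set N = True.
  then (NOT C OR NOT N) forces C = False.
  then (C OR NOT E OR H) forces E = False.
  then (E OR S) forces S = True.
  then (NOT A OR E) forces A = False.
  then (P OR NOT S) forces P = True.
  then (A OR H OR NOT N OR U) forces U = True.
All clauses satisfied.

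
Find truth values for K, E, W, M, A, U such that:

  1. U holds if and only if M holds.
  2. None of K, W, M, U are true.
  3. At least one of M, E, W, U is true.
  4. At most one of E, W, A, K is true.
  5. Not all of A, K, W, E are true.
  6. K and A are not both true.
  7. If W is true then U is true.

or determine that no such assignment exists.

K = False; E = True; W = False; M = False; A = False; U = False

  (1) U=F, M=F — same ✓
  (2) {K, W, M, U}: 0 true — none ✓
  (3) {M, E, W, U}: 1 true — at least one ✓
  (4) {E, W, A, K}: 1 true — at most one ✓
  (5) {A, K, W, E}: 1/4 true — not all ✓
  (6) K=F, A=F — not both ✓
  (7) W=F ⇒ U: vacuous ✓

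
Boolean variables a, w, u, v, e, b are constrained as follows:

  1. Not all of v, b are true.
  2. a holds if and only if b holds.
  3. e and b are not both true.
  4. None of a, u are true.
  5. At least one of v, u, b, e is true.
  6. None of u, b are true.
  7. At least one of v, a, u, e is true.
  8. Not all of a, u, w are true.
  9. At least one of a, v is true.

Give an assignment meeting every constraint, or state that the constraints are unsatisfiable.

a=F, w=T, u=F, v=T, e=T, b=F

  (1) {v, b}: 1/2 true — not all ✓
  (2) a=F, b=F — same ✓
  (3) e=T, b=F — not both ✓
  (4) {a, u}: 0 true — none ✓
  (5) {v, u, b, e}: 2 true — at least one ✓
  (6) {u, b}: 0 true — none ✓
  (7) {v, a, u, e}: 2 true — at least one ✓
  (8) {a, u, w}: 1/3 true — not all ✓
  (9) {a, v}: 1 true — at least one ✓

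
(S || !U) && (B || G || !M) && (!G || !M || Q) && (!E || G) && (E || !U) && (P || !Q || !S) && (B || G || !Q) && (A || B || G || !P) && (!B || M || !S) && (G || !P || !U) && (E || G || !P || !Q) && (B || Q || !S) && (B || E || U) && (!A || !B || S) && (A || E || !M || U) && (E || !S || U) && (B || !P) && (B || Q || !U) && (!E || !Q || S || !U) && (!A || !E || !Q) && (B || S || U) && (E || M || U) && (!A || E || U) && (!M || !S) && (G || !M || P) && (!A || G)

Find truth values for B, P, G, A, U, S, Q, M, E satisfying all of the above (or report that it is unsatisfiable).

B=T, P=T, G=T, A=F, U=F, S=F, Q=T, M=T, E=T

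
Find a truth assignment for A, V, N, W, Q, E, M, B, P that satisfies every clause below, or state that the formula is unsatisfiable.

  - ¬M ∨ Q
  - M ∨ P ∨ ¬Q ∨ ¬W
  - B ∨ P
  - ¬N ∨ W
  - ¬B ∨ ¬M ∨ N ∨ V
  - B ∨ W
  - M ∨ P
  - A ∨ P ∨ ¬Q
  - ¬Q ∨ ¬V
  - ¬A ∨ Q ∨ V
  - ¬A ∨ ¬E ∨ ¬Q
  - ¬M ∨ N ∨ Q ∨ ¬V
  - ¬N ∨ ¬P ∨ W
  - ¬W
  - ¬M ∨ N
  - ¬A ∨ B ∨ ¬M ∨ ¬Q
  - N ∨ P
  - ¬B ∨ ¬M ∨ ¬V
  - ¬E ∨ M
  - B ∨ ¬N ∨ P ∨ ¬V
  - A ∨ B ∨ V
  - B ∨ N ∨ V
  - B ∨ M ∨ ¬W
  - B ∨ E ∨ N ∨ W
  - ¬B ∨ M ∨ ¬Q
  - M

Unsatisfiable — no assignment works.

Case W = True:
  Clause (¬W) is falsified — contradiction.
Case W = False:
  (¬N ∨ W) forces N = False.
  (B ∨ W) forces B = True.
  (¬M ∨ N) forces M = False.
  Clause (M) is falsified — contradiction.
Both cases fail, so the formula is unsatisfiable.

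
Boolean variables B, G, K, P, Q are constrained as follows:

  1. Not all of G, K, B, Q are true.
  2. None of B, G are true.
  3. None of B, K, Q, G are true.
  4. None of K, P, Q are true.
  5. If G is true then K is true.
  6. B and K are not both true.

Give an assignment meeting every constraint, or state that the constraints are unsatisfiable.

B = False; G = False; K = False; P = False; Q = False

  (1) {G, K, B, Q}: 0/4 true — not all ✓
  (2) {B, G}: 0 true — none ✓
  (3) {B, K, Q, G}: 0 true — none ✓
  (4) {K, P, Q}: 0 true — none ✓
  (5) G=F ⇒ K: vacuous ✓
  (6) B=F, K=F — not both ✓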